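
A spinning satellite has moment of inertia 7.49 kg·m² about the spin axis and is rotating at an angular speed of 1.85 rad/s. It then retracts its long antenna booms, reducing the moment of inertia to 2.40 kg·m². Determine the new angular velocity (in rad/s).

ω₂ ≈ 5.77 rad/s

With no external torque about the axis, L is conserved: I₁ω₁ = I₂ω₂.
ω₂ = I₁ω₁ / I₂ = (7.490)(1.85 rad/s) / (2.400) = 5.774 rad/s.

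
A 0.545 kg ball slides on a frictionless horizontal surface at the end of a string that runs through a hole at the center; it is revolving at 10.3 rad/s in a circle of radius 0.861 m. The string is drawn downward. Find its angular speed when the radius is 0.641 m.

No torque about the axis ⇒ m r₁² ω₁ = m r₂² ω₂.
ω₂ = ω₁ (r₁/r₂)² = (10.3)(0.861/0.641)² = 18.58 rad/s.

ω₂ ≈ 18.6 rad/s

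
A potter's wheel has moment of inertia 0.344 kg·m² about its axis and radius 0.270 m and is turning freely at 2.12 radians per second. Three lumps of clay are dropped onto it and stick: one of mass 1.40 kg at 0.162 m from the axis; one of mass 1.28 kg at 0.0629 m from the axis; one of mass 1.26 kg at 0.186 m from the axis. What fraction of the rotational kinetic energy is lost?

No external torque acts about the axis; L_before = L_after.
Added inertia Σmr² = (1.40)(0.162)² + (1.28)(0.0629)² + (1.26)(0.186)² = 0.08540 kg·m²; I_f = 0.3440 + 0.08540 = 0.4294 kg·m².
ω_f = I_p ω_i / I_f = (0.3440)(2.12) / 0.4294 = 1.698 rad/s.
KE_i = ½(0.3440)(2.120 rad/s)² = 0.7730 J; KE_f = ½(0.4294)(1.698)² = 0.6193 J.
Fraction lost = 0.1989.

fraction ≈ 0.199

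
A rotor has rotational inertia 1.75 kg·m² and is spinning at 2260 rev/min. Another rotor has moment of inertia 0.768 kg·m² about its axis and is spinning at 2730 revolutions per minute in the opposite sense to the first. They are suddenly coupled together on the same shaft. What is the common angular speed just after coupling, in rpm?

No external torque acts about the common axis, so total angular momentum is conserved.
Taking A's sense as positive: L = (1.750)(2260) − (0.7680)(2730) = 1858 kg·m²·rpm.
Combined I = 1.750 + 0.7680 = 2.518 kg·m².
ω_f = L / I = 1858 / 2.518 = 738.0 rpm.

|ω_f| ≈ 738 rpm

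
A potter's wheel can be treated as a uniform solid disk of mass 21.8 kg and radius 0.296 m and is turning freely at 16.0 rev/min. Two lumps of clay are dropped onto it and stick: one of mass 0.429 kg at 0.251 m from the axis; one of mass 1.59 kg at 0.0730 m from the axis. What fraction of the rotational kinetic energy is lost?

No external torque acts about the axis; L_before = L_after.
I_p = ½(21.8)(0.296)² = 0.9550 kg·m².
Added inertia Σmr² = (0.429)(0.251)² + (1.59)(0.0730)² = 0.03550 kg·m²; I_f = 0.9550 + 0.03550 = 0.9905 kg·m².
ω_f = I_p ω_i / I_f = (0.9550)(16.0) / 0.9905 = 15.43 rpm.
KE_i = ½(0.9550)(1.676 rad/s)² = 1.341 J; KE_f = ½(0.9905)(1.615)² = 1.292 J.
Fraction lost = 0.03584.

fraction ≈ 0.0358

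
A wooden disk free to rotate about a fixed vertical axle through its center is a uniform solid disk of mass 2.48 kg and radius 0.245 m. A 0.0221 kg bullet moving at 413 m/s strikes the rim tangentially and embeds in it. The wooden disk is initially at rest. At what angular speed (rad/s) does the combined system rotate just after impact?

The axle reaction passes through the axle and exerts no torque about it; angular momentum about the axle is conserved through the impact.
I_p = ½(2.48)(0.245)² = 0.07443 kg·m². Taking the sense of the bullet's angular momentum as positive, L_{bullet} = m v R = (0.0221)(413)(0.245) = 2.236 kg·m²/s.
L_i = 0 + 2.236 = 2.236 kg·m²/s.
After sticking, I_f = I_p + m R² = 0.07443 + (0.0221)(0.245)² = 0.07576 kg·m².
ω_f = L_i / I_f = 2.236 / 0.07576 = 29.52 rad/s.

|ω_f| ≈ 29.5 rad/s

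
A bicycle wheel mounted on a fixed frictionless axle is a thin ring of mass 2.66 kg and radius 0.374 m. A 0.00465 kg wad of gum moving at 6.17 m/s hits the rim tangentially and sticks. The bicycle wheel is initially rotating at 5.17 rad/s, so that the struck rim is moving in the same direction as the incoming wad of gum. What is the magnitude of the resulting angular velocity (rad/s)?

|ω_f| ≈ 5.19 rad/s

The axle reaction passes through the axle and exerts no torque about it; angular momentum about the axle is conserved through the impact.
I_p = (2.66)(0.374)² = 0.3721 kg·m². Taking the sense of the wad of gum's angular momentum as positive, L_{wad} = m v R = (0.00465)(6.17)(0.374) = 0.01073 kg·m²/s.
L_i = +I_p ω_p + m v R = +(0.3721)(5.17) + 0.01073 = 1.934 kg·m²/s.
After sticking, I_f = I_p + m R² = 0.3721 + (0.00465)(0.374)² = 0.3727 kg·m².
ω_f = L_i / I_f = 1.934 / 0.3727 = 5.190 rad/s.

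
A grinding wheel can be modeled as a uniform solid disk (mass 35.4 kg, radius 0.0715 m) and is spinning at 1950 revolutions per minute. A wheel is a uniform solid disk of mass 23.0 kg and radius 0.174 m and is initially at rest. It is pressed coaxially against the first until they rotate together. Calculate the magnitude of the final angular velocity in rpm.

|ω_f| ≈ 402 rpm

The coupling torques are internal; angular momentum about the shared axis is conserved.
Moments of inertia: I_A = ½(35.4)(0.0715)² = 0.09049 kg·m²; I_B = ½(23.0)(0.174)² = 0.3482 kg·m².
Taking A's sense as positive: L = (0.09049)(1950) = 176.4 kg·m²·rpm.
Combined I = 0.09049 + 0.3482 = 0.4387 kg·m².
ω_f = L / I = 176.4 / 0.4387 = 402.2 rpm.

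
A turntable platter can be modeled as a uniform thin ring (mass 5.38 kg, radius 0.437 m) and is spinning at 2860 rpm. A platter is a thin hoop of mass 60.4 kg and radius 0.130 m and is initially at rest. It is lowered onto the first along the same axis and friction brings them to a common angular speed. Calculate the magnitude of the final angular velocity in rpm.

No external torque acts about the common axis, so total angular momentum is conserved.
Moments of inertia: I_A = (5.38)(0.437)² = 1.027 kg·m²; I_B = (60.4)(0.130)² = 1.021 kg·m².
Taking A's sense as positive: L = (1.027)(2860) = 2938 kg·m²·rpm.
Combined I = 1.027 + 1.021 = 2.048 kg·m².
ω_f = L / I = 2938 / 2.048 = 1435 rpm.

|ω_f| ≈ 1430 rpm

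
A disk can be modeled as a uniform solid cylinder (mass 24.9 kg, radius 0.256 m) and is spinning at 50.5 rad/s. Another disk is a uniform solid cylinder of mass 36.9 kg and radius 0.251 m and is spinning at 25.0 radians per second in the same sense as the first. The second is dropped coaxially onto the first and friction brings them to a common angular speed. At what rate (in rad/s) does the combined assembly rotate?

No external torque acts about the common axis, so total angular momentum is conserved.
Moments of inertia: I_A = ½(24.9)(0.256)² = 0.8159 kg·m²; I_B = ½(36.9)(0.251)² = 1.162 kg·m².
Taking A's sense as positive: L = (0.8159)(50.5) + (1.162)(25.0) = 70.26 kg·m²·rad/s.
Combined I = 0.8159 + 1.162 = 1.978 kg·m².
ω_f = L / I = 70.26 / 1.978 = 35.52 rad/s.

|ω_f| ≈ 35.5 rad/s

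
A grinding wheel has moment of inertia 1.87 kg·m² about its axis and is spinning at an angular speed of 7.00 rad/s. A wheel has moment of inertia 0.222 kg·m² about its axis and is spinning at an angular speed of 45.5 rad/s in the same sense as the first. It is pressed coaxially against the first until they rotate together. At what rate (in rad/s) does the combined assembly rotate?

No external torque acts about the common axis, so total angular momentum is conserved.
Taking A's sense as positive: L = (1.870)(7.00) + (0.2220)(45.5) = 23.19 kg·m²·rad/s.
Combined I = 1.870 + 0.2220 = 2.092 kg·m².
ω_f = L / I = 23.19 / 2.092 = 11.09 rad/s.

|ω_f| ≈ 11.1 rad/s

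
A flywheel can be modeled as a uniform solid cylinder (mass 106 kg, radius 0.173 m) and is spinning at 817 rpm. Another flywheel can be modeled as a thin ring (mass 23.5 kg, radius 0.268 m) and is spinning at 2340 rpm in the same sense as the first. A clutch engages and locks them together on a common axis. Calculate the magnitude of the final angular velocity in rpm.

The coupling torques are internal; angular momentum about the shared axis is conserved.
Moments of inertia: I_A = ½(106)(0.173)² = 1.586 kg·m²; I_B = (23.5)(0.268)² = 1.688 kg·m².
Taking A's sense as positive: L = (1.586)(817) + (1.688)(2340) = 5246 kg·m²·rpm.
Combined I = 1.586 + 1.688 = 3.274 kg·m².
ω_f = L / I = 5246 / 3.274 = 1602 rpm.

|ω_f| ≈ 1600 rpm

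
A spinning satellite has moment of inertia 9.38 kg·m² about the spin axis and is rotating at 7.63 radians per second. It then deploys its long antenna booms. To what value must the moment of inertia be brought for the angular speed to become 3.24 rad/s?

With no external torque about the axis, L is conserved: I₁ω₁ = I₂ω₂.
I₂ = I₁ω₁ / ω₂ = (9.38)(7.63) / (3.24) = 22.09 kg·m².

I₂ ≈ 22.1 kg·m²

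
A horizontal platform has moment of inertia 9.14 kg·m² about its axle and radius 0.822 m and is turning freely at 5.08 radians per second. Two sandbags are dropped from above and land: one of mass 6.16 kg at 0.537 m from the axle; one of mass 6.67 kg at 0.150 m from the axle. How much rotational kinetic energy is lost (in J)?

The added mass arrives with no angular momentum about the axle, and any external torque about the axle is negligible, so the system's angular momentum is conserved.
Added inertia Σmr² = (6.16)(0.537)² + (6.67)(0.150)² = 1.926 kg·m²; I_f = 9.140 + 1.926 = 11.07 kg·m².
ω_f = I_p ω_i / I_f = (9.140)(5.08) / 11.07 = 4.196 rad/s.
KE_i = ½(9.140)(5.080 rad/s)² = 117.9 J; KE_f = ½(11.07)(4.196)² = 97.41 J.

energy lost ≈ 20.5 J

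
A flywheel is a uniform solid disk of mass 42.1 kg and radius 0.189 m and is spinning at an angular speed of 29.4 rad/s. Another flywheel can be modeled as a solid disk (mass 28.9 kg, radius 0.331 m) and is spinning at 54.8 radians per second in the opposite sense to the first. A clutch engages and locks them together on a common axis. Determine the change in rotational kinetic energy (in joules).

ΔKE ≈ -1810 J

The coupling torques are internal; angular momentum about the shared axis is conserved.
Moments of inertia: I_A = ½(42.1)(0.189)² = 0.7519 kg·m²; I_B = ½(28.9)(0.331)² = 1.583 kg·m².
Taking A's sense as positive: L = (0.7519)(29.4) − (1.583)(54.8) = -64.65 kg·m²·rad/s.
Combined I = 0.7519 + 1.583 = 2.335 kg·m².
ω_f = L / I = -64.65 / 2.335 = -27.69 rad/s.
KE_i = ½ΣIω² = 2702 J; KE_f = ½(2.335)(27.69)² = 895.0 J.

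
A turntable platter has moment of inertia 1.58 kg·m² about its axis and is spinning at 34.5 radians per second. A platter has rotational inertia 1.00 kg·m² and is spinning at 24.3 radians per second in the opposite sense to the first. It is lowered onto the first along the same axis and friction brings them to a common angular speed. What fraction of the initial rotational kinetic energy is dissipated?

The coupling torques are internal; angular momentum about the shared axis is conserved.
Taking A's sense as positive: L = (1.580)(34.5) − (1.000)(24.3) = 30.21 kg·m²·rad/s.
Combined I = 1.580 + 1.000 = 2.580 kg·m².
ω_f = L / I = 30.21 / 2.580 = 11.71 rad/s.
KE_i = ½ΣIω² = 1236 J; KE_f = ½(2.580)(11.71)² = 176.9 J.
Fraction dissipated = (KE_i − KE_f)/KE_i = 0.8568.

fraction ≈ 0.857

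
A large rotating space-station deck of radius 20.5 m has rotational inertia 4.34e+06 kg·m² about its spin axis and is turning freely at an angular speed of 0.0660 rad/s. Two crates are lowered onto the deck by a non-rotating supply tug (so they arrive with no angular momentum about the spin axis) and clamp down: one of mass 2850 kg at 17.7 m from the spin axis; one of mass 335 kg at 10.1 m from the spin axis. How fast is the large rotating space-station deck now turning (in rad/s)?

The added mass arrives with no angular momentum about the spin axis, and any external torque about the spin axis is negligible, so the system's angular momentum is conserved.
Added inertia Σmr² = (2850)(17.7)² + (335)(10.1)² = 9.270e+05 kg·m²; I_f = 4.340e+06 + 9.270e+05 = 5.267e+06 kg·m².
ω_f = I_p ω_i / I_f = (4.340e+06)(0.0660) / 5.267e+06 = 0.05438 rad/s.

ω_f ≈ 0.0544 rad/s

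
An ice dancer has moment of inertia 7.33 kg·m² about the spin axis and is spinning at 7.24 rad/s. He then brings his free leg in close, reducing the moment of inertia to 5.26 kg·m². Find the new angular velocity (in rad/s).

ω₂ ≈ 10.1 rad/s

With no external torque about the axis, L is conserved: I₁ω₁ = I₂ω₂.
ω₂ = I₁ω₁ / I₂ = (7.330)(7.24 rad/s) / (5.260) = 10.09 rad/s.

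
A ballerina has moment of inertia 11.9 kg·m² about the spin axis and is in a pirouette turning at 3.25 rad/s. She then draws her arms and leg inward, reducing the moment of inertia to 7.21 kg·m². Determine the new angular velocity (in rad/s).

ω₂ ≈ 5.36 rad/s

With no external torque about the axis, L is conserved: I₁ω₁ = I₂ω₂.
ω₂ = I₁ω₁ / I₂ = (11.90)(3.25 rad/s) / (7.210) = 5.364 rad/s.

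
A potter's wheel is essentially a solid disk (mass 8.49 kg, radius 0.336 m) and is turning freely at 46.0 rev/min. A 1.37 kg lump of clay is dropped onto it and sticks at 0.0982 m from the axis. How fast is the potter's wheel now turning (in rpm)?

ω_f ≈ 44.8 rpm

The added mass arrives with no angular momentum about the axis, and any external torque about the axis is negligible, so the system's angular momentum is conserved.
I_p = ½(8.49)(0.336)² = 0.4792 kg·m².
Added inertia Σmr² = (1.37)(0.0982)² = 0.01321 kg·m²; I_f = 0.4792 + 0.01321 = 0.4925 kg·m².
ω_f = I_p ω_i / I_f = (0.4792)(46.0) / 0.4925 = 44.77 rpm.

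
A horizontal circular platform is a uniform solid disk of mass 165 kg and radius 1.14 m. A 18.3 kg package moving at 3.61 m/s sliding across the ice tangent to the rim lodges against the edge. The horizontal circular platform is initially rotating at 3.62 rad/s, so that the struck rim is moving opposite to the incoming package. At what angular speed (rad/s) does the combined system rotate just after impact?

About the central axle the impulsive forces during the collision are internal, so angular momentum about that axis is conserved.
I_p = ½(165)(1.14)² = 107.2 kg·m². Taking the sense of the package's angular momentum as positive, L_{package} = m v R = (18.3)(3.61)(1.14) = 75.31 kg·m²/s.
L_i = −I_p ω_p + m v R = −(107.2)(3.62) + 75.31 = -312.8 kg·m²/s.
After sticking, I_f = I_p + m R² = 107.2 + (18.3)(1.14)² = 131.0 kg·m².
ω_f = L_i / I_f = -312.8 / 131.0 = -2.388 rad/s.

|ω_f| ≈ 2.39 rad/s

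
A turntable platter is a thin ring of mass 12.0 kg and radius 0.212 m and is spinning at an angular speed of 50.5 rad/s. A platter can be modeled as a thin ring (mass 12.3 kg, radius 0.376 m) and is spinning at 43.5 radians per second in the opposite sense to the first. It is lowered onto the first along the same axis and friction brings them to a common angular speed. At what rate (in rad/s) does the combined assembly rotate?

|ω_f| ≈ 21.2 rad/s

The coupling torques are internal; angular momentum about the shared axis is conserved.
Moments of inertia: I_A = (12.0)(0.212)² = 0.5393 kg·m²; I_B = (12.3)(0.376)² = 1.739 kg·m².
Taking A's sense as positive: L = (0.5393)(50.5) − (1.739)(43.5) = -48.41 kg·m²·rad/s.
Combined I = 0.5393 + 1.739 = 2.278 kg·m².
ω_f = L / I = -48.41 / 2.278 = -21.25 rad/s.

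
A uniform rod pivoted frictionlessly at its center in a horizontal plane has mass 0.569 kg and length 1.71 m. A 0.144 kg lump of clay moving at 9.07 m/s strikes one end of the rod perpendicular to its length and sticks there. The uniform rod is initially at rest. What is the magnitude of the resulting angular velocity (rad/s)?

The axle reaction passes through the pivot and exerts no torque about it; angular momentum about the pivot is conserved through the impact.
I_p = (1/12)(0.569)(1.71)² = 0.1387 kg·m². Taking the sense of the lump of clay's angular momentum as positive, L_{lump} = m v R = (0.144)(9.07)(1.71/2) = 1.117 kg·m²/s.
L_i = 0 + 1.117 = 1.117 kg·m²/s.
After sticking, I_f = I_p + m R² = 0.1387 + (0.144)(1.71/2)² = 0.2439 kg·m².
ω_f = L_i / I_f = 1.117 / 0.2439 = 4.578 rad/s.

|ω_f| ≈ 4.58 rad/s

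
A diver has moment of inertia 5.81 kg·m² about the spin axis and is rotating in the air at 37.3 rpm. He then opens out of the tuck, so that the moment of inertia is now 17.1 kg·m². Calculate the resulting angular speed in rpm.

ω₂ ≈ 12.7 rpm

With no external torque about the axis, L is conserved: I₁ω₁ = I₂ω₂.
ω₂ = I₁ω₁ / I₂ = (5.810)(37.3 rpm) / (17.10) = 12.67 rpm.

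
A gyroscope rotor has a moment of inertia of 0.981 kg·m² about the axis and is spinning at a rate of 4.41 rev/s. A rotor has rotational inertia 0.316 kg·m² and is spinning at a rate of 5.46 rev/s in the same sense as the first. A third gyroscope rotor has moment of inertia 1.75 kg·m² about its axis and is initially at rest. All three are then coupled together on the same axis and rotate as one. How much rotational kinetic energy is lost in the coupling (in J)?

ΔKE lost ≈ 325 J

The coupling torques are internal; angular momentum about the shared axis is conserved.
Taking A's sense as positive: L = (0.9810)(4.41) + (0.3160)(5.46) = 6.052 kg·m²·rev/s.
Combined I = 0.9810 + 0.3160 + 1.750 = 3.047 kg·m².
ω_f = L / I = 6.052 / 3.047 = 1.986 rev/s.
KE_i = ½ΣIω² = 562.5 J; KE_f = ½(3.047)(12.48)² = 237.2 J.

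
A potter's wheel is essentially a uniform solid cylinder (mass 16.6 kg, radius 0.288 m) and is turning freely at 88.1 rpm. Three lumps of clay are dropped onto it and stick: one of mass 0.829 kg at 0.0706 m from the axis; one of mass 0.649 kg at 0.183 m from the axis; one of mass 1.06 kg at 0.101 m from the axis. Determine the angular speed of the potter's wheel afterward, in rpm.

ω_f ≈ 83.6 rpm

No external torque acts about the axis; L_before = L_after.
I_p = ½(16.6)(0.288)² = 0.6884 kg·m².
Added inertia Σmr² = (0.829)(0.0706)² + (0.649)(0.183)² + (1.06)(0.101)² = 0.03668 kg·m²; I_f = 0.6884 + 0.03668 = 0.7251 kg·m².
ω_f = I_p ω_i / I_f = (0.6884)(88.1) / 0.7251 = 83.64 rpm.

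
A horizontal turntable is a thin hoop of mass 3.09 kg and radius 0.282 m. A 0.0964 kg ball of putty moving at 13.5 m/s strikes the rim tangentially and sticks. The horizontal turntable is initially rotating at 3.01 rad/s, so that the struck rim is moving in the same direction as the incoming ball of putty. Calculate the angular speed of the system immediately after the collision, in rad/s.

About the axle the impulsive forces during the collision are internal, so angular momentum about that axis is conserved.
I_p = (3.09)(0.282)² = 0.2457 kg·m². Taking the sense of the ball of putty's angular momentum as positive, L_{ball} = m v R = (0.0964)(13.5)(0.282) = 0.3670 kg·m²/s.
L_i = +I_p ω_p + m v R = +(0.2457)(3.01) + 0.3670 = 1.107 kg·m²/s.
After sticking, I_f = I_p + m R² = 0.2457 + (0.0964)(0.282)² = 0.2534 kg·m².
ω_f = L_i / I_f = 1.107 / 0.2534 = 4.367 rad/s.

|ω_f| ≈ 4.37 rad/s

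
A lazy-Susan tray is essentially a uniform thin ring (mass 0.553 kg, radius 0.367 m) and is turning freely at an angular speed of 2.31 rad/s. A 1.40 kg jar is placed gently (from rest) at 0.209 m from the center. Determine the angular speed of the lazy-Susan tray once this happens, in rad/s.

ω_f ≈ 1.27 rad/s

The added mass arrives with no angular momentum about the center, and any external torque about the center is negligible, so the system's angular momentum is conserved.
I_p = (0.553)(0.367)² = 0.07448 kg·m².
Added inertia Σmr² = (1.40)(0.209)² = 0.06115 kg·m²; I_f = 0.07448 + 0.06115 = 0.1356 kg·m².
ω_f = I_p ω_i / I_f = (0.07448)(2.31) / 0.1356 = 1.269 rad/s.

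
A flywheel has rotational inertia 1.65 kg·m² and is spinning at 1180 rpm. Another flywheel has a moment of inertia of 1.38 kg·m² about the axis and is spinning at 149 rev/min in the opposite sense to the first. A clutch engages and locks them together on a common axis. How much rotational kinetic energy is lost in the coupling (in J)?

ΔKE lost ≈ 7280 J

No external torque acts about the common axis, so total angular momentum is conserved.
Taking A's sense as positive: L = (1.650)(1180) − (1.380)(149) = 1741 kg·m²·rpm.
Combined I = 1.650 + 1.380 = 3.030 kg·m².
ω_f = L / I = 1741 / 3.030 = 574.7 rpm.
KE_i = ½ΣIω² = 12770 J; KE_f = ½(3.030)(60.18)² = 5487 J.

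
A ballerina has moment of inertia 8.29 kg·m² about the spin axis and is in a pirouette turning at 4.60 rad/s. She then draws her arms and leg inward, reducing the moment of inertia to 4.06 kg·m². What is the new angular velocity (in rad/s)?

No external torque acts about the spin axis, so angular momentum is conserved.
ω₂ = I₁ω₁ / I₂ = (8.290)(4.60 rad/s) / (4.060) = 9.393 rad/s.

ω₂ ≈ 9.39 rad/s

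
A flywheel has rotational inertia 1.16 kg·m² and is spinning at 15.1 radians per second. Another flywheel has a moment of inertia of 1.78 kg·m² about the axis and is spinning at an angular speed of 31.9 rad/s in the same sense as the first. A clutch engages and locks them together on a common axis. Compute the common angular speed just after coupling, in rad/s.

The coupling torques are internal; angular momentum about the shared axis is conserved.
Taking A's sense as positive: L = (1.160)(15.1) + (1.780)(31.9) = 74.30 kg·m²·rad/s.
Combined I = 1.160 + 1.780 = 2.940 kg·m².
ω_f = L / I = 74.30 / 2.940 = 25.27 rad/s.

|ω_f| ≈ 25.3 rad/s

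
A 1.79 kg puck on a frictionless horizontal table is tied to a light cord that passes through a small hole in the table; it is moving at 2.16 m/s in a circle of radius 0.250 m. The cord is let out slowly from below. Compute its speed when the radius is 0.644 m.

v₂ ≈ 0.839 m/s

Central (radial) force ⇒ zero torque about the center ⇒ m v r is constant.
v₂ = v₁ r₁ / r₂ = (2.16)(0.250) / (0.644) = 0.8385 m/s.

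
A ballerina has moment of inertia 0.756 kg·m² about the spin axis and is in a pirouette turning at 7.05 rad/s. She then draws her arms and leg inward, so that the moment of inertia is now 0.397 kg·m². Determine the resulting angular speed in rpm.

ω₂ ≈ 128 rpm

No external torque acts about the spin axis, so angular momentum is conserved.
ω₂ = I₁ω₁ / I₂ = (0.7560)(7.05 rad/s) / (0.3970) = 13.43 rad/s = 128.2 rpm.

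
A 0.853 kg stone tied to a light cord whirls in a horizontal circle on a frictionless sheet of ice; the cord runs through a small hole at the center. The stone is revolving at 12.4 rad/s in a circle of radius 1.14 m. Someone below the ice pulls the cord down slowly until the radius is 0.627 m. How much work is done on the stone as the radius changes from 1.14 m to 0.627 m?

The constraining force is radial, so m r² ω about the center is conserved.
ω₂ = ω₁ (r₁/r₂)² = (12.4)(1.14/0.627)² = 40.99 rad/s.
W = ΔKE = ½m(v₂² − v₁²) = 196.5 J.

W ≈ 197 J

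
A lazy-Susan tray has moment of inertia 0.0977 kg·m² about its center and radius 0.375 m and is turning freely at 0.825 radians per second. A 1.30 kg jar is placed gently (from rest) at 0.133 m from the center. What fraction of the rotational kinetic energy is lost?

fraction ≈ 0.191

No external torque acts about the center; L_before = L_after.
Added inertia Σmr² = (1.30)(0.133)² = 0.02300 kg·m²; I_f = 0.09770 + 0.02300 = 0.1207 kg·m².
ω_f = I_p ω_i / I_f = (0.09770)(0.825) / 0.1207 = 0.6678 rad/s.
KE_i = ½(0.09770)(0.8250 rad/s)² = 0.03325 J; KE_f = ½(0.1207)(0.6678)² = 0.02691 J.
Fraction lost = 0.1905.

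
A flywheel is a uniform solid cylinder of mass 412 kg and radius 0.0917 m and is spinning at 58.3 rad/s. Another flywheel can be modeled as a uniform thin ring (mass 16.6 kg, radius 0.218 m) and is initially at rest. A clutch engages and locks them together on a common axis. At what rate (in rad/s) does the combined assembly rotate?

No external torque acts about the common axis, so total angular momentum is conserved.
Moments of inertia: I_A = ½(412)(0.0917)² = 1.732 kg·m²; I_B = (16.6)(0.218)² = 0.7889 kg·m².
Taking A's sense as positive: L = (1.732)(58.3) = 101.0 kg·m²·rad/s.
Combined I = 1.732 + 0.7889 = 2.521 kg·m².
ω_f = L / I = 101.0 / 2.521 = 40.06 rad/s.

|ω_f| ≈ 40.1 rad/s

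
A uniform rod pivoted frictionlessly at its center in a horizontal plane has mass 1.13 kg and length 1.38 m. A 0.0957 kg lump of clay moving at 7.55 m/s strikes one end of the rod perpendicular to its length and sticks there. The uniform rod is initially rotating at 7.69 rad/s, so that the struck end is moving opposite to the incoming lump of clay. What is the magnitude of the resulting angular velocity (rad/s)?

|ω_f| ≈ 3.92 rad/s

About the pivot the impulsive forces during the collision are internal, so angular momentum about that axis is conserved.
I_p = (1/12)(1.13)(1.38)² = 0.1793 kg·m². Taking the sense of the lump of clay's angular momentum as positive, L_{lump} = m v R = (0.0957)(7.55)(1.38/2) = 0.4985 kg·m²/s.
L_i = −I_p ω_p + m v R = −(0.1793)(7.69) + 0.4985 = -0.8805 kg·m²/s.
After sticking, I_f = I_p + m R² = 0.1793 + (0.0957)(1.38/2)² = 0.2249 kg·m².
ω_f = L_i / I_f = -0.8805 / 0.2249 = -3.915 rad/s.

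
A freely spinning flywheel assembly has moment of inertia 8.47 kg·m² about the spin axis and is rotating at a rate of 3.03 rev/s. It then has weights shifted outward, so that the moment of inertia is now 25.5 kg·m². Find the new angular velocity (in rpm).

ω₂ ≈ 60.4 rpm

With no external torque about the axis, L is conserved: I₁ω₁ = I₂ω₂.
ω₂ = I₁ω₁ / I₂ = (8.470)(3.03 rev/s) / (25.50) = 1.006 rev/s = 60.39 rpm.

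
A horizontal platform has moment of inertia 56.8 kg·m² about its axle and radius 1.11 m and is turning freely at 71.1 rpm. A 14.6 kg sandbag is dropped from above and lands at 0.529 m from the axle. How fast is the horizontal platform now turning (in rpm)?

ω_f ≈ 66.3 rpm

No external torque acts about the axle; L_before = L_after.
Added inertia Σmr² = (14.6)(0.529)² = 4.086 kg·m²; I_f = 56.80 + 4.086 = 60.89 kg·m².
ω_f = I_p ω_i / I_f = (56.80)(71.1) / 60.89 = 66.33 rpm.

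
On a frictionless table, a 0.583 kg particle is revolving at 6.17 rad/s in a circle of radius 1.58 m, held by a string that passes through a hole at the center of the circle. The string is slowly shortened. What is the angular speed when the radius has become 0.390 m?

No torque about the axis ⇒ m r₁² ω₁ = m r₂² ω₂.
ω₂ = ω₁ (r₁/r₂)² = (6.17)(1.58/0.390)² = 101.3 rad/s.

ω₂ ≈ 101 rad/s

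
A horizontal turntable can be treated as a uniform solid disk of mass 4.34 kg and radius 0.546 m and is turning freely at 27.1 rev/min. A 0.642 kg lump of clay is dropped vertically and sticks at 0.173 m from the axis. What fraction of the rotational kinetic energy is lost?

The added mass arrives with no angular momentum about the axis, and any external torque about the axis is negligible, so the system's angular momentum is conserved.
I_p = ½(4.34)(0.546)² = 0.6469 kg·m².
Added inertia Σmr² = (0.642)(0.173)² = 0.01921 kg·m²; I_f = 0.6469 + 0.01921 = 0.6661 kg·m².
ω_f = I_p ω_i / I_f = (0.6469)(27.1) / 0.6661 = 26.32 rpm.
KE_i = ½(0.6469)(2.838 rad/s)² = 2.605 J; KE_f = ½(0.6661)(2.756)² = 2.530 J.
Fraction lost = 0.02885.

fraction ≈ 0.0288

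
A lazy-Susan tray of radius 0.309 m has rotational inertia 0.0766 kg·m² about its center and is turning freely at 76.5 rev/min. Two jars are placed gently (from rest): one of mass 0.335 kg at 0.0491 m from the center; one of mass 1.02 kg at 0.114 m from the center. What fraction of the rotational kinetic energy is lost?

The added mass arrives with no angular momentum about the center, and any external torque about the center is negligible, so the system's angular momentum is conserved.
Added inertia Σmr² = (0.335)(0.0491)² + (1.02)(0.114)² = 0.01406 kg·m²; I_f = 0.07660 + 0.01406 = 0.09066 kg·m².
ω_f = I_p ω_i / I_f = (0.07660)(76.5) / 0.09066 = 64.63 rpm.
KE_i = ½(0.07660)(8.011 rad/s)² = 2.458 J; KE_f = ½(0.09066)(6.768)² = 2.077 J.
Fraction lost = 0.1551.

fraction ≈ 0.155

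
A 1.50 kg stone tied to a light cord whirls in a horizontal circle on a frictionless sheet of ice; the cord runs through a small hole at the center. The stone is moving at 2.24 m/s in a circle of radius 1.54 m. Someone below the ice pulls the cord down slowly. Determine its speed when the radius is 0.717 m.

v₂ ≈ 4.81 m/s

The only horizontal force on the mass is along the cord (radial), so it exerts no torque about the hole and angular momentum m v r is conserved.
v₂ = v₁ r₁ / r₂ = (2.24)(1.54) / (0.717) = 4.811 m/s.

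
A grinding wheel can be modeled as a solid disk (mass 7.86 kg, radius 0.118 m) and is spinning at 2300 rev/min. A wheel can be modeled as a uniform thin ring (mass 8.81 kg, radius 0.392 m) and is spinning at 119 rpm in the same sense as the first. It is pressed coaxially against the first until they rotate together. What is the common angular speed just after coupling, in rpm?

The coupling torques are internal; angular momentum about the shared axis is conserved.
Moments of inertia: I_A = ½(7.86)(0.118)² = 0.05472 kg·m²; I_B = (8.81)(0.392)² = 1.354 kg·m².
Taking A's sense as positive: L = (0.05472)(2300) + (1.354)(119) = 287.0 kg·m²·rpm.
Combined I = 0.05472 + 1.354 = 1.409 kg·m².
ω_f = L / I = 287.0 / 1.409 = 203.7 rpm.

|ω_f| ≈ 204 rpm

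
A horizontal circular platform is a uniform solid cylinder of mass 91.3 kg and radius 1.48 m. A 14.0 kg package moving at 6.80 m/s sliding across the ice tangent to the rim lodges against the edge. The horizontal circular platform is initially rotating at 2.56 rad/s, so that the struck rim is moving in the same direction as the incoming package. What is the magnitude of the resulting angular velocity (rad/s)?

|ω_f| ≈ 3.04 rad/s

About the central axle the impulsive forces during the collision are internal, so angular momentum about that axis is conserved.
I_p = ½(91.3)(1.48)² = 99.99 kg·m². Taking the sense of the package's angular momentum as positive, L_{package} = m v R = (14.0)(6.80)(1.48) = 140.9 kg·m²/s.
L_i = +I_p ω_p + m v R = +(99.99)(2.56) + 140.9 = 396.9 kg·m²/s.
After sticking, I_f = I_p + m R² = 99.99 + (14.0)(1.48)² = 130.7 kg·m².
ω_f = L_i / I_f = 396.9 / 130.7 = 3.038 rad/s.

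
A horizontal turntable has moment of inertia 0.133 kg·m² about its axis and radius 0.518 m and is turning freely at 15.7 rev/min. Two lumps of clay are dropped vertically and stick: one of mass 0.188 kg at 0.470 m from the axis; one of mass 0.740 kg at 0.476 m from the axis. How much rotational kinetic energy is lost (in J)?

The added mass arrives with no angular momentum about the axis, and any external torque about the axis is negligible, so the system's angular momentum is conserved.
Added inertia Σmr² = (0.188)(0.470)² + (0.740)(0.476)² = 0.2092 kg·m²; I_f = 0.1330 + 0.2092 = 0.3422 kg·m².
ω_f = I_p ω_i / I_f = (0.1330)(15.7) / 0.3422 = 6.102 rpm.
KE_i = ½(0.1330)(1.644 rad/s)² = 0.1798 J; KE_f = ½(0.3422)(0.6390)² = 0.06986 J.

energy lost ≈ 0.110 J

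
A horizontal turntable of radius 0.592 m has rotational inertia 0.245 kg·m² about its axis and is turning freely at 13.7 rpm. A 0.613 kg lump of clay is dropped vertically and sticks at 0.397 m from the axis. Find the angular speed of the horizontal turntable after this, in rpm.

ω_f ≈ 9.83 rpm

The added mass arrives with no angular momentum about the axis, and any external torque about the axis is negligible, so the system's angular momentum is conserved.
Added inertia Σmr² = (0.613)(0.397)² = 0.09661 kg·m²; I_f = 0.2450 + 0.09661 = 0.3416 kg·m².
ω_f = I_p ω_i / I_f = (0.2450)(13.7) / 0.3416 = 9.825 rpm.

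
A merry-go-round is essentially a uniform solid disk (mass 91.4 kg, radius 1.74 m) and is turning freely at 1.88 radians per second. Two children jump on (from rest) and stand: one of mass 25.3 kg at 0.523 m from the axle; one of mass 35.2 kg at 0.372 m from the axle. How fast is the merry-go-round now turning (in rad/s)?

ω_f ≈ 1.73 rad/s

The added mass arrives with no angular momentum about the axle, and any external torque about the axle is negligible, so the system's angular momentum is conserved.
I_p = ½(91.4)(1.74)² = 138.4 kg·m².
Added inertia Σmr² = (25.3)(0.523)² + (35.2)(0.372)² = 11.79 kg·m²; I_f = 138.4 + 11.79 = 150.2 kg·m².
ω_f = I_p ω_i / I_f = (138.4)(1.88) / 150.2 = 1.732 rad/s.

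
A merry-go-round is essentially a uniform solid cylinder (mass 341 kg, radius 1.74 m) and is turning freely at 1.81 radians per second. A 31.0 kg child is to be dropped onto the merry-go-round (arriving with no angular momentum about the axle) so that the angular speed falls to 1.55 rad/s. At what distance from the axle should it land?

The added mass arrives with no angular momentum about the axle, and any external torque about the axle is negligible, so the system's angular momentum is conserved.
I_p = ½(341)(1.74)² = 516.2 kg·m².
I_p ω_i = (I_p + m r²) ω_f ⇒ m r² = I_p(ω_i/ω_f − 1) = 516.2(1.81/1.55 − 1) = 86.59 kg·m².
r = √(86.59/31.0) = 1.671 m.

r ≈ 1.67 m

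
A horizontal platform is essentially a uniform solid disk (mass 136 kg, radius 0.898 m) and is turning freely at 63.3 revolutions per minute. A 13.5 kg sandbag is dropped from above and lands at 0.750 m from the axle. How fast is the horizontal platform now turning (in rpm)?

No external torque acts about the axle; L_before = L_after.
I_p = ½(136)(0.898)² = 54.84 kg·m².
Added inertia Σmr² = (13.5)(0.750)² = 7.594 kg·m²; I_f = 54.84 + 7.594 = 62.43 kg·m².
ω_f = I_p ω_i / I_f = (54.84)(63.3) / 62.43 = 55.60 rpm.

ω_f ≈ 55.6 rpm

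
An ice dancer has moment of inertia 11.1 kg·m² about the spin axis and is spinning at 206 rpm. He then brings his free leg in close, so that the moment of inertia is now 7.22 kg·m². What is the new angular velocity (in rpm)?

No external torque acts about the spin axis, so angular momentum is conserved.
ω₂ = I₁ω₁ / I₂ = (11.10)(206 rpm) / (7.220) = 316.7 rpm.

ω₂ ≈ 317 rpm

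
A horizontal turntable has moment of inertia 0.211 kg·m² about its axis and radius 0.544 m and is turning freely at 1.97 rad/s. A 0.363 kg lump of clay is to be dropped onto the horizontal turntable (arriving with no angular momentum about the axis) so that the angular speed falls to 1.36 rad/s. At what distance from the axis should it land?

r ≈ 0.511 m

The added mass arrives with no angular momentum about the axis, and any external torque about the axis is negligible, so the system's angular momentum is conserved.
I_p ω_i = (I_p + m r²) ω_f ⇒ m r² = I_p(ω_i/ω_f − 1) = 0.2110(1.97/1.36 − 1) = 0.09464 kg·m².
r = √(0.09464/0.363) = 0.5106 m.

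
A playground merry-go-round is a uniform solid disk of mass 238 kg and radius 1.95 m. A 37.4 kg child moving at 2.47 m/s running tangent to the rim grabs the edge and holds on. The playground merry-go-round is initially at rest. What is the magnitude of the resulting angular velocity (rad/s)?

About the axle the impulsive forces during the collision are internal, so angular momentum about that axis is conserved.
I_p = ½(238)(1.95)² = 452.5 kg·m². Taking the sense of the child's angular momentum as positive, L_{child} = m v R = (37.4)(2.47)(1.95) = 180.1 kg·m²/s.
L_i = 0 + 180.1 = 180.1 kg·m²/s.
After sticking, I_f = I_p + m R² = 452.5 + (37.4)(1.95)² = 594.7 kg·m².
ω_f = L_i / I_f = 180.1 / 594.7 = 0.3029 rad/s.

|ω_f| ≈ 0.303 rad/s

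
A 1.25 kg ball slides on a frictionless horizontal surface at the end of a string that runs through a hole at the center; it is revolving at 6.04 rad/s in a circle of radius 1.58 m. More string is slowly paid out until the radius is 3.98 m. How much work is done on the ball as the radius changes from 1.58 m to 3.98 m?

W ≈ -47.9 J

No torque about the axis ⇒ m r₁² ω₁ = m r₂² ω₂.
ω₂ = ω₁ (r₁/r₂)² = (6.04)(1.58/3.98)² = 0.9519 rad/s.
W = ΔKE = ½m(v₂² − v₁²) = -47.95 J.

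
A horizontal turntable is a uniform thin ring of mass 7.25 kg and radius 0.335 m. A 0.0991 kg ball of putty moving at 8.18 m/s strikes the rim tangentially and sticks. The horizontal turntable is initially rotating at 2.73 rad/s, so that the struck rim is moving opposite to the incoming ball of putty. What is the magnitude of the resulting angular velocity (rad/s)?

|ω_f| ≈ 2.36 rad/s

The axle reaction passes through the axle and exerts no torque about it; angular momentum about the axle is conserved through the impact.
I_p = (7.25)(0.335)² = 0.8136 kg·m². Taking the sense of the ball of putty's angular momentum as positive, L_{ball} = m v R = (0.0991)(8.18)(0.335) = 0.2716 kg·m²/s.
L_i = −I_p ω_p + m v R = −(0.8136)(2.73) + 0.2716 = -1.950 kg·m²/s.
After sticking, I_f = I_p + m R² = 0.8136 + (0.0991)(0.335)² = 0.8248 kg·m².
ω_f = L_i / I_f = -1.950 / 0.8248 = -2.364 rad/s.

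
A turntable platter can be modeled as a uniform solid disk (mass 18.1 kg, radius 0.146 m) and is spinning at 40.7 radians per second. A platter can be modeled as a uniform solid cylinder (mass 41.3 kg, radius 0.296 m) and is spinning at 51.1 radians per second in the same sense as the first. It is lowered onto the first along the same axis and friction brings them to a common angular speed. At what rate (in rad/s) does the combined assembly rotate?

No external torque acts about the common axis, so total angular momentum is conserved.
Moments of inertia: I_A = ½(18.1)(0.146)² = 0.1929 kg·m²; I_B = ½(41.3)(0.296)² = 1.809 kg·m².
Taking A's sense as positive: L = (0.1929)(40.7) + (1.809)(51.1) = 100.3 kg·m²·rad/s.
Combined I = 0.1929 + 1.809 = 2.002 kg·m².
ω_f = L / I = 100.3 / 2.002 = 50.10 rad/s.

|ω_f| ≈ 50.1 rad/s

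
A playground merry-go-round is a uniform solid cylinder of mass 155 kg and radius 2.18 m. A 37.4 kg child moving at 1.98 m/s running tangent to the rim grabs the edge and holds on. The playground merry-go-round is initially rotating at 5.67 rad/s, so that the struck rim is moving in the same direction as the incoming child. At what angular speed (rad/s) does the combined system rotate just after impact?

The axle reaction passes through the axle and exerts no torque about it; angular momentum about the axle is conserved through the impact.
I_p = ½(155)(2.18)² = 368.3 kg·m². Taking the sense of the child's angular momentum as positive, L_{child} = m v R = (37.4)(1.98)(2.18) = 161.4 kg·m²/s.
L_i = +I_p ω_p + m v R = +(368.3)(5.67) + 161.4 = 2250 kg·m²/s.
After sticking, I_f = I_p + m R² = 368.3 + (37.4)(2.18)² = 546.1 kg·m².
ω_f = L_i / I_f = 2250 / 546.1 = 4.120 rad/s.

|ω_f| ≈ 4.12 rad/s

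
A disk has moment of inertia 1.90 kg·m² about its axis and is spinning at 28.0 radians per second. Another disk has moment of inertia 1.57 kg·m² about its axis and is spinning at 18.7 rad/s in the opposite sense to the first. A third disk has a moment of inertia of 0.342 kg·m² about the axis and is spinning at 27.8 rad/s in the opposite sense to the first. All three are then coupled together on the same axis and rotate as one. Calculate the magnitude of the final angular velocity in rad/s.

|ω_f| ≈ 3.76 rad/s

The coupling torques are internal; angular momentum about the shared axis is conserved.
Taking A's sense as positive: L = (1.900)(28.0) − (1.570)(18.7) − (0.3420)(27.8) = 14.33 kg·m²·rad/s.
Combined I = 1.900 + 1.570 + 0.3420 = 3.812 kg·m².
ω_f = L / I = 14.33 / 3.812 = 3.760 rad/s.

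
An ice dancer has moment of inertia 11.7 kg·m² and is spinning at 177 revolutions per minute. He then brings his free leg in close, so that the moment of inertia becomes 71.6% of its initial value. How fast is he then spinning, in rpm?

With no external torque about the axis, L is conserved: I₁ω₁ = I₂ω₂.
I₂ = 0.716 × 11.7 = 8.377 kg·m².
ω₂ = I₁ω₁ / I₂ = (11.70)(177 rpm) / (8.377) = 247.2 rpm.

ω₂ ≈ 247 rpm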